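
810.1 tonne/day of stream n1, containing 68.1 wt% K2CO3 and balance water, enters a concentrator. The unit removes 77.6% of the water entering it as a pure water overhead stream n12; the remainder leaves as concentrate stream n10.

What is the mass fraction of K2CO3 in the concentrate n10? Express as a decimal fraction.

K2CO3 is not removed: 810.1×0.681 = 551.68 tonne/day of K2CO3 enters n10.
water entering = 810.1×0.319 = 258.42 tonne/day; overhead removed = 0.776×258.42 = 200.54 tonne/day.
Concentrate = 810.1 − 200.54 = 609.56 tonne/day.
Mass fraction = 551.68/609.56 = 0.9050.

0.9050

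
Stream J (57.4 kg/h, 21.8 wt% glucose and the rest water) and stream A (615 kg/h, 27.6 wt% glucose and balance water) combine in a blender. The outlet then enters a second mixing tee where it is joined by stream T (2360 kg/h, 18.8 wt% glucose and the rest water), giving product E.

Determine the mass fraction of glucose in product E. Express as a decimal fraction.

Overall, product flow = 3032.4 kg/h.
glucose in = 57.4×0.218 + 615×0.276 + 2360×0.188 = 625.93 kg/h.
glucose fraction in E = 0.2064.

0.2064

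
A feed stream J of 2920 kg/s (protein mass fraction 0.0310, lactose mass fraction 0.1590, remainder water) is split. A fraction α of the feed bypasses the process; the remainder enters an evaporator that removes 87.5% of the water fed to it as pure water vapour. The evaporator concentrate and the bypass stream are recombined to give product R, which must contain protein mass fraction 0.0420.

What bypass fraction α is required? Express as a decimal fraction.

0.630

All 2920×0.031 = 90.52 kg/s of protein reaches R, so R = 90.52/0.042 = 2155.2 kg/s and vapour = 764.76 kg/s.
The evaporator receives (1−α)·2920 of feed at 0.810 water and removes 0.875 of that water:
0.875×0.810×(1−α)×2920 = 764.76
(1−α) = 764.76/2069.6 = 0.3695;  α = 0.6305.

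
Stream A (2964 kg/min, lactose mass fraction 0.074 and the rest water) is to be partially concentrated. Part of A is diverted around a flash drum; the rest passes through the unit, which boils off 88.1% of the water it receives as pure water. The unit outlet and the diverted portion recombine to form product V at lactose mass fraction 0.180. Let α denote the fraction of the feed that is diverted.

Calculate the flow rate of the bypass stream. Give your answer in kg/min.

All 2964×0.074 = 219.34 kg/min of lactose reaches V, so V = 219.34/0.180 = 1218.5 kg/min and vapour = 1745.5 kg/min.
The evaporator receives (1−α)·2964 of feed at 0.926 water and removes 0.881 of that water:
0.881×0.926×(1−α)×2964 = 1745.5
(1−α) = 1745.5/2418 = 0.7218;  α = 0.2782.
Bypass flow = 0.2782×2964 = 824.44 kg/min.

824.4 kg/min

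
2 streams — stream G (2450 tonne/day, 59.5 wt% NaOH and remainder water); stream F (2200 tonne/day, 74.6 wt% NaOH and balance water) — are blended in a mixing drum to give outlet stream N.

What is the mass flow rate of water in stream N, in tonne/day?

1551 tonne/day

water out = water in = 2450×0.405 + 2200×0.254 = 1551.1 tonne/day.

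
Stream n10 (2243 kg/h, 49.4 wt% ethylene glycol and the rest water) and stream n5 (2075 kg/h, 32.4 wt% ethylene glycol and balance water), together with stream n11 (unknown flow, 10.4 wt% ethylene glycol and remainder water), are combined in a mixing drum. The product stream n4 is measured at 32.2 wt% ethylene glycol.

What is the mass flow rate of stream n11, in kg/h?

Let n11 be the unknown flow. Total out = 4318 + n11.
ethylene glycol balance: 1780.3 + 0.104·n11 = 0.322·(4318 + n11)
(0.104 − 0.322)·n11 = 0.322×4318 − 1780.3 = -389.95
n11 = -389.95 / -0.218 = 1788.7 kg/h

1789 kg/h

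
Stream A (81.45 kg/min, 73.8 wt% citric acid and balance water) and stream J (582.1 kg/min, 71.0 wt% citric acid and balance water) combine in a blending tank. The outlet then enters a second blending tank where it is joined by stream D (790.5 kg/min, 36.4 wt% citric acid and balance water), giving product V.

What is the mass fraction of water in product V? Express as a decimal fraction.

Overall, product flow = 1454 kg/min.
water in = 81.45×0.262 + 582.1×0.290 + 790.5×0.636 = 692.91 kg/min.
water fraction in V = 0.477.

0.477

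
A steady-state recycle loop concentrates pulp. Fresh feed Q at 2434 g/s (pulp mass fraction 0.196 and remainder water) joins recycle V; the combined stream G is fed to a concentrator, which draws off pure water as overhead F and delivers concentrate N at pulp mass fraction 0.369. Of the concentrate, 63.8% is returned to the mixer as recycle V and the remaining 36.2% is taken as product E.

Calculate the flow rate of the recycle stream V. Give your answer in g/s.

Overall pulp balance (none leaves overhead): pulp in fresh feed = pulp in product, i.e. 2434×0.196 = (1−0.638)·N·0.369.
N = 477.06/(0.369×0.362) = 3571.4 g/s.
Recycle V = 0.638×3571.4 = 2278.6 g/s.

2279 g/s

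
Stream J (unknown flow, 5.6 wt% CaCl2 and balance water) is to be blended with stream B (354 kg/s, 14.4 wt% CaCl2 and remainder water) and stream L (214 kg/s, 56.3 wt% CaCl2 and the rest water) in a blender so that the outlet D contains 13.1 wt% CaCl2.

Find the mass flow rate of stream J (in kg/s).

1294 kg/s

Let J be the unknown flow. Total out = 568 + J.
CaCl2 balance: 171.46 + 0.056·J = 0.131·(568 + J)
(0.056 − 0.131)·J = 0.131×568 − 171.46 = -97.05
J = -97.05 / -0.075 = 1294 kg/s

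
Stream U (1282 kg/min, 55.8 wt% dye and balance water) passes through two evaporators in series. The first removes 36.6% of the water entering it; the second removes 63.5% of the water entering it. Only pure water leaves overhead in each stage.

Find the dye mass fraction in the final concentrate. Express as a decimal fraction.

0.8451

water in feed = 1282×0.442 = 566.64 kg/min.
After stage 1: water left = (1−0.366)×566.64 = 359.25; stream total = 1074.6 kg/min.
After stage 2: water left = (1−0.635)×359.25 = 131.13; final concentrate = 846.48 kg/min.
dye fraction = 715.36/846.48 = 0.8451.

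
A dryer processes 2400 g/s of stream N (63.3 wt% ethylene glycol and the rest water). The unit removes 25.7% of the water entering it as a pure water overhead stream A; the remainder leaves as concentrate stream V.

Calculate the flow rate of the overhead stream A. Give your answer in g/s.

226.4 g/s

water entering = 2400×0.367 = 880.8 g/s; overhead removed = 0.257×880.8 = 226.37 g/s.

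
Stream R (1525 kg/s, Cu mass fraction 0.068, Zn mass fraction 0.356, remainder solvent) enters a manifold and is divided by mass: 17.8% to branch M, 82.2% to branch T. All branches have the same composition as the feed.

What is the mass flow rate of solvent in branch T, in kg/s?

Branch T total = 0.822×1525 = 1253.5 kg/s.
solvent in T = 0.576×1253.5 = 722.04 kg/s.

722 kg/s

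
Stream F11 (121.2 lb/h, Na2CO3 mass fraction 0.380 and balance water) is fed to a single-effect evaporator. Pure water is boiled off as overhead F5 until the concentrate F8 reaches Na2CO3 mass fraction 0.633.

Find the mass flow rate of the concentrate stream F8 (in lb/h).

72.76 lb/h

Na2CO3 is conserved: 121.2×0.380 = 46.056 lb/h all reports to the concentrate.
Concentrate = 46.056/(target fraction) = 72.758 lb/h.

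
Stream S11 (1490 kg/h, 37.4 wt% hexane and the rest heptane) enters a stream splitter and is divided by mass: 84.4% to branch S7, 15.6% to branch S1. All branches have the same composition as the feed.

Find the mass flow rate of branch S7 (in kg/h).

Branch S7 flow = 0.844×1490 = 1257.6 kg/h.

1258 kg/h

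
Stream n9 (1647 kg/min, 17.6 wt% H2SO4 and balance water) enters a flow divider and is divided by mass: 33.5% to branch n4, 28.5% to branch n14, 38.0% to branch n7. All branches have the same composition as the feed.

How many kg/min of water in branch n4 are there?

Branch n4 total = 0.335×1647 = 551.75 kg/min.
water in n4 = 0.824×551.75 = 454.64 kg/min.

454.6 kg/min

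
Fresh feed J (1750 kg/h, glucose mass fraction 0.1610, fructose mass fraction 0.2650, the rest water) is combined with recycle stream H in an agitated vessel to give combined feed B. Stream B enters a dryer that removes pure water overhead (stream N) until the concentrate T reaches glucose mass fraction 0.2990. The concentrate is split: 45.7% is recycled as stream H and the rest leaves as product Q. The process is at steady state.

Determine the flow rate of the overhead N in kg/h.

Overall glucose balance (none leaves overhead): glucose in fresh feed = glucose in product, i.e. 1750×0.161 = (1−0.457)·T·0.299.
T = 281.75/(0.299×0.543) = 1735.4 kg/h.
Recycle H = 0.457×1735.4 = 793.07 kg/h.
Combined feed B = 1750 + 793.07 = 2543.1 kg/h.
Overhead N = B − T = 2543.1 − 1735.4 = 807.69 kg/h.

807.7 kg/h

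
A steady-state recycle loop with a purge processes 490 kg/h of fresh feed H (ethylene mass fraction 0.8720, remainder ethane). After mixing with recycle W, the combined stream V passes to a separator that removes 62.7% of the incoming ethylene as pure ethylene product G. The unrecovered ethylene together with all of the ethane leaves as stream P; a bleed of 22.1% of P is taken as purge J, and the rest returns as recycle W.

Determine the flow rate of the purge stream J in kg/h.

112.4 kg/h

ethane enters only via H and leaves only via the purge: 490×0.128 = 0.221×(ethane in P), and the separator passes all ethane, so ethane in V = ethane in P = 283.8 kg/h.
ethylene in V: m_A = 490×0.872 + (1−0.221)·(1−0.627)·m_A, so m_A = 427.28/0.7094 = 602.28 kg/h.
P = (1−0.627)×602.28 + 283.8 = 508.45 kg/h.
Purge J = 0.221×508.45 = 112.37 kg/h.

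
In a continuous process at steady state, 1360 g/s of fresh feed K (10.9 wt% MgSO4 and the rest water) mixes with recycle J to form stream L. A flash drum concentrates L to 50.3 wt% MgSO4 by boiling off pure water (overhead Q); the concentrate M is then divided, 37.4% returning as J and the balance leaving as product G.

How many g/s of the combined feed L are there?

1536 g/s

Overall MgSO4 balance (none leaves overhead): MgSO4 in fresh feed = MgSO4 in product, i.e. 1360×0.109 = (1−0.374)·M·0.503.
M = 148.24/(0.503×0.626) = 470.79 g/s.
Recycle J = 0.374×470.79 = 176.07 g/s.
Combined feed L = 1360 + 176.07 = 1536.1 g/s.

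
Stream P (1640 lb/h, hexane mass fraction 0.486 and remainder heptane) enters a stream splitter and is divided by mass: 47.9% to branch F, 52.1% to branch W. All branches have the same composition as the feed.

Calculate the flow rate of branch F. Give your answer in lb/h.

785.6 lb/h

Branch F flow = 0.479×1640 = 785.56 lb/h.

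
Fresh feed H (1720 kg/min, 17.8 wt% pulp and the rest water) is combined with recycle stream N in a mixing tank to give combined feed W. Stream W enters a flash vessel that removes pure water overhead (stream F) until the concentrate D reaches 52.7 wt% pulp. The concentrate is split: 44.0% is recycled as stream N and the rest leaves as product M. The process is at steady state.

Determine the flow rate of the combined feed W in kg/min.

2176 kg/min

Overall pulp balance (none leaves overhead): pulp in fresh feed = pulp in product, i.e. 1720×0.178 = (1−0.440)·D·0.527.
D = 306.16/(0.527×0.560) = 1037.4 kg/min.
Recycle N = 0.440×1037.4 = 456.46 kg/min.
Combined feed W = 1720 + 456.46 = 2176.5 kg/min.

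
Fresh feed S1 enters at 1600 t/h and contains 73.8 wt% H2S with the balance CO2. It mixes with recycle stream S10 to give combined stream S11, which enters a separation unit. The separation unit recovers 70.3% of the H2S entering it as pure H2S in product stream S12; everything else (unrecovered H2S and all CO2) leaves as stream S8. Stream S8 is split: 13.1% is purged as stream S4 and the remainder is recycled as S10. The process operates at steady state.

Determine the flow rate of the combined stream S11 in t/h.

4792 t/h

CO2 enters only via S1 and leaves only via the purge: 1600×0.262 = 0.131×(CO2 in S8), and the separation unit passes all CO2, so CO2 in S11 = CO2 in S8 = 3200 t/h.
H2S in S11: m_A = 1600×0.738 + (1−0.131)·(1−0.703)·m_A, so m_A = 1180.8/0.7419 = 1591.6 t/h.
S11 = 1591.6 + 3200 = 4791.6 t/h.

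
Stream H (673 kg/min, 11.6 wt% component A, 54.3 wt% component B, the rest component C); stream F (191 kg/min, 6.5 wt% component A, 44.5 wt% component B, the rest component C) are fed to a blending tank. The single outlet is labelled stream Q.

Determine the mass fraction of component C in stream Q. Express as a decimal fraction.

0.374

Total flow out = 673 + 191 = 864 kg/min.
component C in = 673×0.341 + 191×0.490 = 323.08 kg/min.
component C mass fraction in Q = 323.08/864 = 0.374.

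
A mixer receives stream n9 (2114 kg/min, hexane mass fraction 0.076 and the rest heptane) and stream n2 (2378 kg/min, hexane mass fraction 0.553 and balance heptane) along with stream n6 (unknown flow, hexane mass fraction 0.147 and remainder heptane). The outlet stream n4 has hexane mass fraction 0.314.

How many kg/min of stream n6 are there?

Let n6 be the unknown flow. Total out = 4492 + n6.
hexane balance: 1475.7 + 0.147·n6 = 0.314·(4492 + n6)
(0.147 − 0.314)·n6 = 0.314×4492 − 1475.7 = -65.21
n6 = -65.21 / -0.167 = 390.48 kg/min

390.5 kg/min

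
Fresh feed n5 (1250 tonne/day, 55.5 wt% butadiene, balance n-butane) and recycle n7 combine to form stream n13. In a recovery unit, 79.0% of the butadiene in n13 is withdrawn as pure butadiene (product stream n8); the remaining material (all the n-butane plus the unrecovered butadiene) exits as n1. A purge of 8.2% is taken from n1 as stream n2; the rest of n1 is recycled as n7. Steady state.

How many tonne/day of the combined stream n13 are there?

n-butane enters only via n5 and leaves only via the purge: 1250×0.445 = 0.082×(n-butane in n1), and the recovery unit passes all n-butane, so n-butane in n13 = n-butane in n1 = 6783.5 tonne/day.
butadiene in n13: m_A = 1250×0.555 + (1−0.082)·(1−0.790)·m_A, so m_A = 693.75/0.8072 = 859.43 tonne/day.
n13 = 859.43 + 6783.5 = 7643 tonne/day.

7643 tonne/day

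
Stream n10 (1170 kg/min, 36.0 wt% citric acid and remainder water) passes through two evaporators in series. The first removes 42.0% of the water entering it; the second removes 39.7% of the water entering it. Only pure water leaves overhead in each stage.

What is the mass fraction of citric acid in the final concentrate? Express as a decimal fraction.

water in feed = 1170×0.640 = 748.8 kg/min.
After stage 1: water left = (1−0.420)×748.8 = 434.3; stream total = 855.5 kg/min.
After stage 2: water left = (1−0.397)×434.3 = 261.89; final concentrate = 683.09 kg/min.
citric acid fraction = 421.2/683.09 = 0.6166.

0.6166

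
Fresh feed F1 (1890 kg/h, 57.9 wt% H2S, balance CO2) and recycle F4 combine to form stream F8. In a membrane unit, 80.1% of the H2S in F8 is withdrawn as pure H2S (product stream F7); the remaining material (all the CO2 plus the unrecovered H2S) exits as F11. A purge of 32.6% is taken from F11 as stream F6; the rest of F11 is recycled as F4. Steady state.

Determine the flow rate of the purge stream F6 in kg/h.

877.7 kg/h

CO2 enters only via F1 and leaves only via the purge: 1890×0.421 = 0.326×(CO2 in F11), and the membrane unit passes all CO2, so CO2 in F8 = CO2 in F11 = 2440.8 kg/h.
H2S in F8: m_A = 1890×0.579 + (1−0.326)·(1−0.801)·m_A, so m_A = 1094.3/0.8659 = 1263.8 kg/h.
F11 = (1−0.801)×1263.8 + 2440.8 = 2692.3 kg/h.
Purge F6 = 0.326×2692.3 = 877.68 kg/h.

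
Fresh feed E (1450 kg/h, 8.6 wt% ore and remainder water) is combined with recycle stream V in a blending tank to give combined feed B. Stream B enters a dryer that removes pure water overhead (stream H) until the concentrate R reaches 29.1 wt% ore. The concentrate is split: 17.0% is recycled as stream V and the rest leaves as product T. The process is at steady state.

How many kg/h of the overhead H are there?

Overall ore balance (none leaves overhead): ore in fresh feed = ore in product, i.e. 1450×0.086 = (1−0.170)·R·0.291.
R = 124.7/(0.291×0.830) = 516.29 kg/h.
Recycle V = 0.170×516.29 = 87.77 kg/h.
Combined feed B = 1450 + 87.77 = 1537.8 kg/h.
Overhead H = B − R = 1537.8 − 516.29 = 1021.5 kg/h.

1021 kg/h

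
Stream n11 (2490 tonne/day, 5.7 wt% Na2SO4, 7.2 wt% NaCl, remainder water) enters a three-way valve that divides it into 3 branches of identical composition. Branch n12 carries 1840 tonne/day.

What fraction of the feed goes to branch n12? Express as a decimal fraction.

Fraction to n12 = 1840/2490 = 0.7390.

0.739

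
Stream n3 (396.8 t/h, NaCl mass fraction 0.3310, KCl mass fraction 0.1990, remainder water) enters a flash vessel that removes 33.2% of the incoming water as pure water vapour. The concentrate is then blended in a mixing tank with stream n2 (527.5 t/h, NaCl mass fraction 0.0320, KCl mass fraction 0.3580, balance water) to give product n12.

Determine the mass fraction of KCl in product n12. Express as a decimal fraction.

Vapour removed = 0.332×0.470×396.8 = 61.917 t/h; concentrate = 334.88 t/h.
KCl reaching the mixer = 78.963 (from concentrate) + 527.5×0.358 = 267.81 t/h.
Product flow = 334.88 + 527.5 = 862.38 t/h; KCl fraction = 0.3105.

0.3105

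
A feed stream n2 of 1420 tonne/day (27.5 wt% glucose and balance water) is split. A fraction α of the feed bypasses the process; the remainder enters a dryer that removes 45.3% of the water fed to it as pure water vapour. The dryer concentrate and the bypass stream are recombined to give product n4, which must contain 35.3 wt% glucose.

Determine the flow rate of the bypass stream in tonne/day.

464.6 tonne/day

All 1420×0.275 = 390.5 tonne/day of glucose reaches n4, so n4 = 390.5/0.353 = 1106.2 tonne/day and vapour = 313.77 tonne/day.
The evaporator receives (1−α)·1420 of feed at 0.725 water and removes 0.453 of that water:
0.453×0.725×(1−α)×1420 = 313.77
(1−α) = 313.77/466.36 = 0.6728;  α = 0.3272.
Bypass flow = 0.3272×1420 = 464.63 tonne/day.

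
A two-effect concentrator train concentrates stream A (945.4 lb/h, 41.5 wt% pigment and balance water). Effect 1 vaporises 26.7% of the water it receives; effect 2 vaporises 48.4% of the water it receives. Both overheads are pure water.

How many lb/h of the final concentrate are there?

601.5 lb/h

water in feed = 945.4×0.585 = 553.06 lb/h.
After stage 1: water left = (1−0.267)×553.06 = 405.39; stream total = 797.73 lb/h.
After stage 2: water left = (1−0.484)×405.39 = 209.18; final concentrate = 601.52 lb/h.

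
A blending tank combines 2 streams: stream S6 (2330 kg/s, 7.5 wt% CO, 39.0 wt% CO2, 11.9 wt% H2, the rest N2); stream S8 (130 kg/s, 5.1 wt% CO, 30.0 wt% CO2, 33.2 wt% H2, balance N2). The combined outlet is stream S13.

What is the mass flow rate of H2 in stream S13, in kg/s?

320.4 kg/s

H2 out = H2 in = 2330×0.119 + 130×0.332 = 320.43 kg/s.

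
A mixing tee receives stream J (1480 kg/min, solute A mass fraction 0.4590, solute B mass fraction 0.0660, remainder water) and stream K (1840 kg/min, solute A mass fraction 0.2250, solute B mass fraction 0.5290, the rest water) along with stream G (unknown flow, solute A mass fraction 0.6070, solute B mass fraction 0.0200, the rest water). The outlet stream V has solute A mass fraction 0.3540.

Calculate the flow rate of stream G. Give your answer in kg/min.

Let G be the unknown flow. Total out = 3320 + G.
solute A balance: 1093.3 + 0.607·G = 0.354·(3320 + G)
(0.607 − 0.354)·G = 0.354×3320 − 1093.3 = 81.96
G = 81.96 / 0.253 = 323.95 kg/min

324 kg/min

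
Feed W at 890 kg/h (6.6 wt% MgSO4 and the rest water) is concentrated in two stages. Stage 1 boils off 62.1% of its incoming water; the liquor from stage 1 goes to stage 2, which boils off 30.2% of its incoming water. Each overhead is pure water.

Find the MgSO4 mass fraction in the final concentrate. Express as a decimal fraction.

water in feed = 890×0.934 = 831.26 kg/h.
After stage 1: water left = (1−0.621)×831.26 = 315.05; stream total = 373.79 kg/h.
After stage 2: water left = (1−0.302)×315.05 = 219.9; final concentrate = 278.64 kg/h.
MgSO4 fraction = 58.74/278.64 = 0.211.

0.211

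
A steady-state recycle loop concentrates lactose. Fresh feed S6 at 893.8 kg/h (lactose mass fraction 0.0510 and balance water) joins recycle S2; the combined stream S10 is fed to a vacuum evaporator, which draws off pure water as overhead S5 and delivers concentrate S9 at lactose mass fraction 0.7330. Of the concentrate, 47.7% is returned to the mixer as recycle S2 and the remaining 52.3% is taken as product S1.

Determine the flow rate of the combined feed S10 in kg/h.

Overall lactose balance (none leaves overhead): lactose in fresh feed = lactose in product, i.e. 893.8×0.051 = (1−0.477)·S9·0.733.
S9 = 45.584/(0.733×0.523) = 118.91 kg/h.
Recycle S2 = 0.477×118.91 = 56.718 kg/h.
Combined feed S10 = 893.8 + 56.718 = 950.52 kg/h.

950.5 kg/h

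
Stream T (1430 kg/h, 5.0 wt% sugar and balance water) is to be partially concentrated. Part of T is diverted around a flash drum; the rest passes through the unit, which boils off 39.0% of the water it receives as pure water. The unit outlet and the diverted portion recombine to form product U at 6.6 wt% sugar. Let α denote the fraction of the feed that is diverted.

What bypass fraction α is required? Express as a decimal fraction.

0.346

All 1430×0.050 = 71.5 kg/h of sugar reaches U, so U = 71.5/0.066 = 1083.3 kg/h and vapour = 346.67 kg/h.
The evaporator receives (1−α)·1430 of feed at 0.950 water and removes 0.390 of that water:
0.390×0.950×(1−α)×1430 = 346.67
(1−α) = 346.67/529.82 = 0.6543;  α = 0.3457.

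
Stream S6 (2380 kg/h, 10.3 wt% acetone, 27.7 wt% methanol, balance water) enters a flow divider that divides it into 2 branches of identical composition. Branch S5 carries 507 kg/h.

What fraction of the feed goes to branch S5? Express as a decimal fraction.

Fraction to S5 = 507/2380 = 0.2130.

0.213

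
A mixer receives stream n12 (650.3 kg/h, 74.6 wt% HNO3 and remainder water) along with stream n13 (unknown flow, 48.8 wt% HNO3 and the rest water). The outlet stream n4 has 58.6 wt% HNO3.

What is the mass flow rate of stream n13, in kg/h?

Let n13 be the unknown flow. Total out = 650.3 + n13.
HNO3 balance: 485.12 + 0.488·n13 = 0.586·(650.3 + n13)
(0.488 − 0.586)·n13 = 0.586×650.3 − 485.12 = -104.05
n13 = -104.05 / -0.098 = 1061.7 kg/h

1062 kg/h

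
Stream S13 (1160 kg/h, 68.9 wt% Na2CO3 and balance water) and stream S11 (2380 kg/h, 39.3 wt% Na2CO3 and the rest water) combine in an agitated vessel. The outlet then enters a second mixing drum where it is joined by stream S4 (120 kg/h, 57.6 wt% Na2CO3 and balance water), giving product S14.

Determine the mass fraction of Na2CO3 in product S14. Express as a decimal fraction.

0.493

Overall, product flow = 3660 kg/h.
Na2CO3 in = 1160×0.689 + 2380×0.393 + 120×0.576 = 1803.7 kg/h.
Na2CO3 fraction in S14 = 0.493.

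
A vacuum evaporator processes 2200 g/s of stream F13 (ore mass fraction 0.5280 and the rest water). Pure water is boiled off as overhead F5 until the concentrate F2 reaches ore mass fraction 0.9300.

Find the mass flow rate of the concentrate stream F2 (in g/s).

1249 g/s

ore is conserved: 2200×0.528 = 1161.6 g/s all reports to the concentrate.
Concentrate = 1161.6/(target fraction) = 1249 g/s.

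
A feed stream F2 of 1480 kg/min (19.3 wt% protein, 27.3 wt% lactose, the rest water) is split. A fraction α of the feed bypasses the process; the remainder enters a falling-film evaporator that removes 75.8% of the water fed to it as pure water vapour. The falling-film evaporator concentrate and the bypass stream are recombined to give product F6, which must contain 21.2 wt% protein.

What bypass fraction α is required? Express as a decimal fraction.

All 1480×0.193 = 285.64 kg/min of protein reaches F6, so F6 = 285.64/0.212 = 1347.4 kg/min and vapour = 132.64 kg/min.
The evaporator receives (1−α)·1480 of feed at 0.534 water and removes 0.758 of that water:
0.758×0.534×(1−α)×1480 = 132.64
(1−α) = 132.64/599.06 = 0.2214;  α = 0.7786.

0.779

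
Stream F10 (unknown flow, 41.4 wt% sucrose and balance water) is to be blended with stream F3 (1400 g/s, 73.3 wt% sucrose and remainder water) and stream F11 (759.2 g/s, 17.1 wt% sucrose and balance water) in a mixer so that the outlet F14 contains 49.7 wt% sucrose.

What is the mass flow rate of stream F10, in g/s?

Let F10 be the unknown flow. Total out = 2159.2 + F10.
sucrose balance: 1156 + 0.414·F10 = 0.497·(2159.2 + F10)
(0.414 − 0.497)·F10 = 0.497×2159.2 − 1156 = -82.901
F10 = -82.901 / -0.083 = 998.8 g/s

998.8 g/s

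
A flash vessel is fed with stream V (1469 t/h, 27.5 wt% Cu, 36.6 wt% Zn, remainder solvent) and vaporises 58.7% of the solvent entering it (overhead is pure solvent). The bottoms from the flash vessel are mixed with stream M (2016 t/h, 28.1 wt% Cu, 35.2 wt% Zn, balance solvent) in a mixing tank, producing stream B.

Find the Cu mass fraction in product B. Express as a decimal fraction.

0.3056

Vapour removed = 0.587×0.359×1469 = 309.57 t/h; concentrate = 1159.4 t/h.
Cu reaching the mixer = 403.98 (from concentrate) + 2016×0.281 = 970.47 t/h.
Product flow = 1159.4 + 2016 = 3175.4 t/h; Cu fraction = 0.3056.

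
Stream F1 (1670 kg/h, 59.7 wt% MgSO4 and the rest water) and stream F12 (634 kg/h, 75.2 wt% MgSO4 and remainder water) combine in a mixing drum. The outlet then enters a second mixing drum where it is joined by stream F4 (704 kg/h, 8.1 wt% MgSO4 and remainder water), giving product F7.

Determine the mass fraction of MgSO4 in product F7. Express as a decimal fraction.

Overall, product flow = 3008 kg/h.
MgSO4 in = 1670×0.597 + 634×0.752 + 704×0.081 = 1530.8 kg/h.
MgSO4 fraction in F7 = 0.5089.

0.5089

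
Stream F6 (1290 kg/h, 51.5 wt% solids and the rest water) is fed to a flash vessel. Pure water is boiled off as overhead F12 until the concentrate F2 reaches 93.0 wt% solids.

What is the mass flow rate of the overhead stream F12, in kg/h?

solids is conserved: 1290×0.515 = 664.35 kg/h all reports to the concentrate.
Concentrate = 664.35/(target fraction) = 714.35 kg/h.
Overhead = 1290 − 714.35 = 575.65 kg/h.

575.6 kg/h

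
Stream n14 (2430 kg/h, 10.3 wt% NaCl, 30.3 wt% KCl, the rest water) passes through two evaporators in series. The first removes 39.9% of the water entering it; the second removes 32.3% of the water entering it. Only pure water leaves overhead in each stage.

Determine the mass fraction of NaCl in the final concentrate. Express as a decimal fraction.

0.159

water in feed = 2430×0.594 = 1443.4 kg/h.
After stage 1: water left = (1−0.399)×1443.4 = 867.5; stream total = 1854.1 kg/h.
After stage 2: water left = (1−0.323)×867.5 = 587.29; final concentrate = 1573.9 kg/h.
NaCl fraction = 250.29/1573.9 = 0.159.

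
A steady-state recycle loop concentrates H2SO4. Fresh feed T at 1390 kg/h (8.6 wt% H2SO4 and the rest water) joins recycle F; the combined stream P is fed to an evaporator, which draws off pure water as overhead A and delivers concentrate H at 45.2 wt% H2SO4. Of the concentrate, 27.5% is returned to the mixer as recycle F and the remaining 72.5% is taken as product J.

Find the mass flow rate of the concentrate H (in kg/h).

Overall H2SO4 balance (none leaves overhead): H2SO4 in fresh feed = H2SO4 in product, i.e. 1390×0.086 = (1−0.275)·H·0.452.
H = 119.54/(0.452×0.725) = 364.78 kg/h.

364.8 kg/h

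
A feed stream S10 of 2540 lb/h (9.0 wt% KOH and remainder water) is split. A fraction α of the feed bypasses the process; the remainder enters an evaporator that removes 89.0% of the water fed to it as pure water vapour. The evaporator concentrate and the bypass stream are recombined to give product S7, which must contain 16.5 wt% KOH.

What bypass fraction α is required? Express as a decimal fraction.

All 2540×0.090 = 228.6 lb/h of KOH reaches S7, so S7 = 228.6/0.165 = 1385.5 lb/h and vapour = 1154.5 lb/h.
The evaporator receives (1−α)·2540 of feed at 0.910 water and removes 0.890 of that water:
0.890×0.910×(1−α)×2540 = 1154.5
(1−α) = 1154.5/2057.1 = 0.5612;  α = 0.4388.

0.439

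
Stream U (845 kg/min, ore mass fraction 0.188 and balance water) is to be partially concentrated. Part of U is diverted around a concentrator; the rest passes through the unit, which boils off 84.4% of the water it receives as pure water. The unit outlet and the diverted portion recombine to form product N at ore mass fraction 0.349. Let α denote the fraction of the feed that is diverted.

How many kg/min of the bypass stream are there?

All 845×0.188 = 158.86 kg/min of ore reaches N, so N = 158.86/0.349 = 455.19 kg/min and vapour = 389.81 kg/min.
The evaporator receives (1−α)·845 of feed at 0.812 water and removes 0.844 of that water:
0.844×0.812×(1−α)×845 = 389.81
(1−α) = 389.81/579.1 = 0.6731;  α = 0.3269.
Bypass flow = 0.3269×845 = 276.2 kg/min.

276.2 kg/min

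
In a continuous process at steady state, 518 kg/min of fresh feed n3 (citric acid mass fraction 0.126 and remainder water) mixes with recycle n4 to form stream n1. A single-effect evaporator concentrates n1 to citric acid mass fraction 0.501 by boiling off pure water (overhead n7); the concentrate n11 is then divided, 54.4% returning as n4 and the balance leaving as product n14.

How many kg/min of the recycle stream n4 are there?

Overall citric acid balance (none leaves overhead): citric acid in fresh feed = citric acid in product, i.e. 518×0.126 = (1−0.544)·n11·0.501.
n11 = 65.268/(0.501×0.456) = 285.69 kg/min.
Recycle n4 = 0.544×285.69 = 155.42 kg/min.

155.4 kg/min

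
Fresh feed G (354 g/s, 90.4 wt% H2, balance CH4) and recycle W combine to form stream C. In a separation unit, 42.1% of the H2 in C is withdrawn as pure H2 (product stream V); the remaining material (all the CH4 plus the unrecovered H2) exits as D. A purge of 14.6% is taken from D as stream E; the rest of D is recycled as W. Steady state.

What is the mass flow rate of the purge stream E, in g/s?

87.5 g/s

CH4 enters only via G and leaves only via the purge: 354×0.096 = 0.146×(CH4 in D), and the separation unit passes all CH4, so CH4 in C = CH4 in D = 232.77 g/s.
H2 in C: m_A = 354×0.904 + (1−0.146)·(1−0.421)·m_A, so m_A = 320.02/0.5055 = 633.03 g/s.
D = (1−0.421)×633.03 + 232.77 = 599.29 g/s.
Purge E = 0.146×599.29 = 87.496 g/s.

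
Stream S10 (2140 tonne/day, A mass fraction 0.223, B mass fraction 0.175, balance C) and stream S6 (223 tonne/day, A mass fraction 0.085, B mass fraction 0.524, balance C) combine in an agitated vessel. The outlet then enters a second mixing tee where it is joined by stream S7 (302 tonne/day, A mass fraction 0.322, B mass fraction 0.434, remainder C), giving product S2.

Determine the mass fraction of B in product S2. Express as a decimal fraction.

0.234

Overall, product flow = 2665 tonne/day.
B in = 2140×0.175 + 223×0.524 + 302×0.434 = 622.42 tonne/day.
B fraction in S2 = 0.234.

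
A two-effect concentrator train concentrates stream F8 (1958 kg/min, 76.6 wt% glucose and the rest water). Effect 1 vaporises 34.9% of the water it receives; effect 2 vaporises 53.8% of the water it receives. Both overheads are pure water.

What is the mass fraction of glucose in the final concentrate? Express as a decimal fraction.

water in feed = 1958×0.234 = 458.17 kg/min.
After stage 1: water left = (1−0.349)×458.17 = 298.27; stream total = 1798.1 kg/min.
After stage 2: water left = (1−0.538)×298.27 = 137.8; final concentrate = 1637.6 kg/min.
glucose fraction = 1499.8/1637.6 = 0.9159.

0.9159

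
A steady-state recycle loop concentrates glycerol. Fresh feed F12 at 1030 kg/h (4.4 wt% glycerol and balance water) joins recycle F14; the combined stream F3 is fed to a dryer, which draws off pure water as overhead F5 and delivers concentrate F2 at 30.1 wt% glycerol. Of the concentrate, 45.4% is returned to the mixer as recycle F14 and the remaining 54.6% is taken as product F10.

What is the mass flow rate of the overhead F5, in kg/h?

Overall glycerol balance (none leaves overhead): glycerol in fresh feed = glycerol in product, i.e. 1030×0.044 = (1−0.454)·F2·0.301.
F2 = 45.32/(0.301×0.546) = 275.76 kg/h.
Recycle F14 = 0.454×275.76 = 125.19 kg/h.
Combined feed F3 = 1030 + 125.19 = 1155.2 kg/h.
Overhead F5 = F3 − F2 = 1155.2 − 275.76 = 879.44 kg/h.

879.4 kg/h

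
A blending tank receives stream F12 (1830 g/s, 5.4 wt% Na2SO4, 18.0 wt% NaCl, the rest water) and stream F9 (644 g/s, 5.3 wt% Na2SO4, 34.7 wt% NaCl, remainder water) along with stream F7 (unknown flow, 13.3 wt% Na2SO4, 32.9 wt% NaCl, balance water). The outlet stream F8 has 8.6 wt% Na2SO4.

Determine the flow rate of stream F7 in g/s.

Let F7 be the unknown flow. Total out = 2474 + F7.
Na2SO4 balance: 132.95 + 0.133·F7 = 0.086·(2474 + F7)
(0.133 − 0.086)·F7 = 0.086×2474 − 132.95 = 79.812
F7 = 79.812 / 0.047 = 1698.1 g/s

1698 g/s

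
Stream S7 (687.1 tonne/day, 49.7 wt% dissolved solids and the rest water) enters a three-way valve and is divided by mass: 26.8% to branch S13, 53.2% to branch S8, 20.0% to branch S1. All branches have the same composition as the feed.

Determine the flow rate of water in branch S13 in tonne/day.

92.62 tonne/day

Branch S13 total = 0.268×687.1 = 184.14 tonne/day.
water in S13 = 0.503×184.14 = 92.624 tonne/day.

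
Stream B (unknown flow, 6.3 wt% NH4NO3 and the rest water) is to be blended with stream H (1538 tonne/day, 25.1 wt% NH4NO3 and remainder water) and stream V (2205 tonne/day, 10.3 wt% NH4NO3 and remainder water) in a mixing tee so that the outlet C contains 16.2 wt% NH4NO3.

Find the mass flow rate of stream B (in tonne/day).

Let B be the unknown flow. Total out = 3743 + B.
NH4NO3 balance: 613.15 + 0.063·B = 0.162·(3743 + B)
(0.063 − 0.162)·B = 0.162×3743 − 613.15 = -6.787
B = -6.787 / -0.099 = 68.556 tonne/day

68.56 tonne/day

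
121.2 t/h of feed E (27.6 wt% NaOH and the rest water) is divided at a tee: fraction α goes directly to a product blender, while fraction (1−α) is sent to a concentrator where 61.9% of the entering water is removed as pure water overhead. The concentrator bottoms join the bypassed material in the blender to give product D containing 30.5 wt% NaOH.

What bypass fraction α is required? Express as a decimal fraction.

All 121.2×0.276 = 33.451 t/h of NaOH reaches D, so D = 33.451/0.305 = 109.68 t/h and vapour = 11.524 t/h.
The evaporator receives (1−α)·121.2 of feed at 0.724 water and removes 0.619 of that water:
0.619×0.724×(1−α)×121.2 = 11.524
(1−α) = 11.524/54.317 = 0.2122;  α = 0.7878.

0.788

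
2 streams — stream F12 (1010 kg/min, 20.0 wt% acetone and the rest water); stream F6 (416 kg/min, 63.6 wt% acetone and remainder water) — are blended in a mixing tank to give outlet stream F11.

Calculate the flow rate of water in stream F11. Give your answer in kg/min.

959.4 kg/min

water out = water in = 1010×0.800 + 416×0.364 = 959.42 kg/min.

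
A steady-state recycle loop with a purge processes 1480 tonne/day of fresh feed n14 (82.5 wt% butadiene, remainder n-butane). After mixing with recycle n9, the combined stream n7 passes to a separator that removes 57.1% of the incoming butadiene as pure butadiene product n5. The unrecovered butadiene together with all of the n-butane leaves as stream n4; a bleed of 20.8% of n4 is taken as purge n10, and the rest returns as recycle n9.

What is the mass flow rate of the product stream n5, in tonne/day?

butadiene in n7: m_A = 1480×0.825 + (1−0.208)·(1−0.571)·m_A, so m_A = 1221/0.6602 = 1849.3 tonne/day.
Product n5 = 0.571×1849.3 = 1056 tonne/day.

1056 tonne/day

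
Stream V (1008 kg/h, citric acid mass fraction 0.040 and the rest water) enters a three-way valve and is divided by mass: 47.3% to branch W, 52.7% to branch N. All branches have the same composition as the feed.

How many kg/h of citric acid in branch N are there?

21.25 kg/h

Branch N total = 0.527×1008 = 531.22 kg/h.
citric acid in N = 0.040×531.22 = 21.249 kg/h.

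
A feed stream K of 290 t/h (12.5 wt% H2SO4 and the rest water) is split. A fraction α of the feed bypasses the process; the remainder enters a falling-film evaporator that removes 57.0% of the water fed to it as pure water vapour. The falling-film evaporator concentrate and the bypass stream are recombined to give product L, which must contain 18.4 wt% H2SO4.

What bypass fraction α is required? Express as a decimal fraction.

0.357

All 290×0.125 = 36.25 t/h of H2SO4 reaches L, so L = 36.25/0.184 = 197.01 t/h and vapour = 92.989 t/h.
The evaporator receives (1−α)·290 of feed at 0.875 water and removes 0.570 of that water:
0.570×0.875×(1−α)×290 = 92.989
(1−α) = 92.989/144.64 = 0.6429;  α = 0.3571.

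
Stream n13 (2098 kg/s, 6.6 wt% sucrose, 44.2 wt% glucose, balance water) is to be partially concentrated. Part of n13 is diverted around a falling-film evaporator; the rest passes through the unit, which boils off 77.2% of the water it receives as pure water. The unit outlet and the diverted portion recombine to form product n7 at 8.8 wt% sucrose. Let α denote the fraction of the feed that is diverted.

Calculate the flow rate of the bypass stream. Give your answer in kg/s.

717.1 kg/s

All 2098×0.066 = 138.47 kg/s of sucrose reaches n7, so n7 = 138.47/0.088 = 1573.5 kg/s and vapour = 524.5 kg/s.
The evaporator receives (1−α)·2098 of feed at 0.492 water and removes 0.772 of that water:
0.772×0.492×(1−α)×2098 = 524.5
(1−α) = 524.5/796.87 = 0.6582;  α = 0.3418.
Bypass flow = 0.3418×2098 = 717.1 kg/s.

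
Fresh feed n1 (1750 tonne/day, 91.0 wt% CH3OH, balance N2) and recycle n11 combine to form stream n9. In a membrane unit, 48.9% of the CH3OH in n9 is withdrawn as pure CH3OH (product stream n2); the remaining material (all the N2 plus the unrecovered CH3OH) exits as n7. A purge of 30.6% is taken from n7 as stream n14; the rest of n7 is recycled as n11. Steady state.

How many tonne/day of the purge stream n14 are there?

N2 enters only via n1 and leaves only via the purge: 1750×0.090 = 0.306×(N2 in n7), and the membrane unit passes all N2, so N2 in n9 = N2 in n7 = 514.71 tonne/day.
CH3OH in n9: m_A = 1750×0.910 + (1−0.306)·(1−0.489)·m_A, so m_A = 1592.5/0.6454 = 2467.6 tonne/day.
n7 = (1−0.489)×2467.6 + 514.71 = 1775.6 tonne/day.
Purge n14 = 0.306×1775.6 = 543.35 tonne/day.

543.3 tonne/day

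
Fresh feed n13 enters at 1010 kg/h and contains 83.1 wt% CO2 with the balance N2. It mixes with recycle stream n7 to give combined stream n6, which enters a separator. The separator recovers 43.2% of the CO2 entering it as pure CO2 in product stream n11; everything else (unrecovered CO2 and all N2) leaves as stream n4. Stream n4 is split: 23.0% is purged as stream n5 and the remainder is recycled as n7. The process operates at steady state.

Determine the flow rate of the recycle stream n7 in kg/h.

1224 kg/h

N2 enters only via n13 and leaves only via the purge: 1010×0.169 = 0.230×(N2 in n4), and the separator passes all N2, so N2 in n6 = N2 in n4 = 742.13 kg/h.
CO2 in n6: m_A = 1010×0.831 + (1−0.230)·(1−0.432)·m_A, so m_A = 839.31/0.5626 = 1491.7 kg/h.
n4 = (1−0.432)×1491.7 + 742.13 = 1589.4 kg/h.
Recycle n7 = (1−0.230)×1589.4 = 1223.9 kg/h.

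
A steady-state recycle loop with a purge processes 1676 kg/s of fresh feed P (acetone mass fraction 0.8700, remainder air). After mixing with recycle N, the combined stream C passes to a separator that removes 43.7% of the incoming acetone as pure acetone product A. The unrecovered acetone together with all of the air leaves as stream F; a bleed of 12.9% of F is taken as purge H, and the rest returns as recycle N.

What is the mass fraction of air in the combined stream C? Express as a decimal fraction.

air enters only via P and leaves only via the purge: 1676×0.130 = 0.129×(air in F), and the separator passes all air, so air in C = air in F = 1689 kg/s.
acetone in C: m_A = 1676×0.870 + (1−0.129)·(1−0.437)·m_A, so m_A = 1458.1/0.5096 = 2861.2 kg/s.
C = 2861.2 + 1689 = 4550.1 kg/s.
air fraction in C = 1689/4550.1 = 0.3712.

0.3712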